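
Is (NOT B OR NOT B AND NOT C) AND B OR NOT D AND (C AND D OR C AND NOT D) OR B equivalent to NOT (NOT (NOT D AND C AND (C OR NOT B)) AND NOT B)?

E1: (NOT B OR NOT B AND NOT C) AND B OR NOT D AND (C AND D OR C AND NOT D) OR B
    = NOT B AND B OR NOT D AND (C AND D OR C AND NOT D) OR B   (absorption)
    = NOT D AND (C AND D OR C AND NOT D) OR B   (complement / identity)
    = NOT D AND C OR B   (distribution)
E2: NOT (NOT (NOT D AND C AND (C OR NOT B)) AND NOT B)
    = NOT D AND C AND (C OR NOT B) OR B   (De Morgan)
    = NOT D AND C OR B   (absorption)
Both reduce to NOT D AND C OR B, so they are equivalent.

Yes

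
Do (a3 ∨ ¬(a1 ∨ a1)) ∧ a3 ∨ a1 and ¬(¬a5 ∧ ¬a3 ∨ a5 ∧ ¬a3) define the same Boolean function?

No

E1: (a3 ∨ ¬(a1 ∨ a1)) ∧ a3 ∨ a1
    = (a3 ∨ ¬a1) ∧ a3 ∨ a1   — idempotence
    = a3 ∨ a1   — absorption
E2: ¬(¬a5 ∧ ¬a3 ∨ a5 ∧ ¬a3)
    = ¬¬a3   — distribution
    = a3   — double negation
These differ: at a1=1, a3=0, a5=0, E1 = 1 but E2 = 0.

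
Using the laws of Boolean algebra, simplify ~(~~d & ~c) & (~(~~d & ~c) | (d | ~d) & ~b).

~d | c

~(~~d & ~c) & (~(~~d & ~c) | (d | ~d) & ~b)
= ~(~~d & ~c) & (~(~~d & ~c) | ~b)   [complement / identity]
= ~(~~d & ~c)   [absorption]
= ~d | c   [De Morgan]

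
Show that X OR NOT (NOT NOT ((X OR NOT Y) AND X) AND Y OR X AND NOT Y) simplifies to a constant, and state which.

X OR NOT (NOT NOT ((X OR NOT Y) AND X) AND Y OR X AND NOT Y)
= X OR NOT ((X OR NOT Y) AND X AND Y OR X AND NOT Y)   (double negation)
= X OR NOT (X AND Y OR X AND NOT Y)   (absorption)
= X OR NOT X   (distribution)
= TRUE   (complement)

TRUE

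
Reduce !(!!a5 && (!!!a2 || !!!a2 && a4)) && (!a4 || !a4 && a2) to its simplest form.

!(!!a5 && (!!!a2 || !!!a2 && a4)) && (!a4 || !a4 && a2)
= !(!!a5 && !!!a2) && (!a4 || !a4 && a2)   — absorption
= !(!!a5 && !!!a2) && !a4   — absorption
= (!a5 || !!a2) && !a4   — De Morgan
= (!a5 || a2) && !a4   — double negation

(!a5 || a2) && !a4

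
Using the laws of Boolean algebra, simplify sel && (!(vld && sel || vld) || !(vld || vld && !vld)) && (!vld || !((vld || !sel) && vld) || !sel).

sel && !vld

sel && (!(vld && sel || vld) || !(vld || vld && !vld)) && (!vld || !((vld || !sel) && vld) || !sel)
= sel && (!(vld && sel || vld) || !(vld || vld && !vld)) && (!vld || !vld || !sel)
= sel && (!(vld && sel || vld) || !vld) && (!vld || !vld || !sel)
= sel && (!vld || !vld) && (!vld || !vld || !sel)
= sel && (!vld || !vld)
= sel && !vld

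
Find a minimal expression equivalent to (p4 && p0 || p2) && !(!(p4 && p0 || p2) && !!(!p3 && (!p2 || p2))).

(p4 && p0 || p2) && !(!(p4 && p0 || p2) && !!(!p3 && (!p2 || p2)))
= (p4 && p0 || p2) && !(!(p4 && p0 || p2) && !!!p3)   — complement / identity
= (p4 && p0 || p2) && !(!(p4 && p0 || p2) && !p3)   — double negation
= (p4 && p0 || p2) && (p4 && p0 || p2 || p3)   — De Morgan
= p4 && p0 || p2   — absorption

p4 && p0 || p2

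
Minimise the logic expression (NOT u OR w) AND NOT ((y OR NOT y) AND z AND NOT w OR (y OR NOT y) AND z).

(NOT u OR w) AND NOT ((y OR NOT y) AND z AND NOT w OR (y OR NOT y) AND z)
= (NOT u OR w) AND NOT ((y OR NOT y) AND z)   — absorption
= (NOT u OR w) AND NOT z   — complement / identity

(NOT u OR w) AND NOT z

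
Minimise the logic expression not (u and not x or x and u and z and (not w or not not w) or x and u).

not (u and not x or x and u and z and (not w or not not w) or x and u)
= not (u and not x or x and u and z and (not w or w) or x and u)   (double negation)
= not (u and not x or x and u and z or x and u)   (complement / identity)
= not (u and not x or x and u)   (absorption)
= not u   (distribution)

not u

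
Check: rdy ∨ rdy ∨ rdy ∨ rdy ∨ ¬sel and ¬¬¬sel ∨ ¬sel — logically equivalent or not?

E1: rdy ∨ rdy ∨ rdy ∨ rdy ∨ ¬sel
    = rdy ∨ rdy ∨ ¬sel   — idempotence
    = rdy ∨ ¬sel   — idempotence
E2: ¬¬¬sel ∨ ¬sel
    = ¬sel ∨ ¬sel   — double negation
    = ¬sel   — idempotence
These differ: at rdy=1, sel=1, E1 = 1 but E2 = 0.

No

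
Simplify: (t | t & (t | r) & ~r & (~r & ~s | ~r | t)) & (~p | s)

t & (~p | s)

(t | t & (t | r) & ~r & (~r & ~s | ~r | t)) & (~p | s)
= (t | t & (t | r) & ~r & (~r | t)) & (~p | s)
= (t | t & (t | r) & ~r) & (~p | s)
= (t | t & ~r) & (~p | s)
= t & (~p | s)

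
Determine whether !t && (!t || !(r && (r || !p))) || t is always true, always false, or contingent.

always true

!t && (!t || !(r && (r || !p))) || t
= !t && (!t || !r) || t   [absorption]
= !t || t   [absorption]
= true   [complement]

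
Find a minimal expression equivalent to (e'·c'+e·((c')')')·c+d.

d

(e'·c'+e·((c')')')·c+d
= (e'·c'+e·c')·c+d   [double negation]
= c'·c+d   [distribution]
= d   [complement / identity]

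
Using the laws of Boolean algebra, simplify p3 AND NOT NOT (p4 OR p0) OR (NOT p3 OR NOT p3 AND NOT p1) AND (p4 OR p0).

p4 OR p0

p3 AND NOT NOT (p4 OR p0) OR (NOT p3 OR NOT p3 AND NOT p1) AND (p4 OR p0)
= p3 AND (p4 OR p0) OR (NOT p3 OR NOT p3 AND NOT p1) AND (p4 OR p0)   (double negation)
= p3 AND (p4 OR p0) OR NOT p3 AND (p4 OR p0)   (absorption)
= p4 OR p0   (distribution)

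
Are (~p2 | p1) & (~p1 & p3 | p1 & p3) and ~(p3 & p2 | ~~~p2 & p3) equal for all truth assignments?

No

E1: (~p2 | p1) & (~p1 & p3 | p1 & p3)
    = (~p2 | p1) & p3
E2: ~(p3 & p2 | ~~~p2 & p3)
    = ~(p3 & p2 | ~p2 & p3)
    = ~p3
These differ: at p1=0, p2=0, p3=0, E1 = 0 but E2 = 1.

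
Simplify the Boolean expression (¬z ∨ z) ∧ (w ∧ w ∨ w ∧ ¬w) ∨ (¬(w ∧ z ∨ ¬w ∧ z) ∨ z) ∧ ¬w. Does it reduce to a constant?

True

(¬z ∨ z) ∧ (w ∧ w ∨ w ∧ ¬w) ∨ (¬(w ∧ z ∨ ¬w ∧ z) ∨ z) ∧ ¬w
= (¬z ∨ z) ∧ w ∨ (¬(w ∧ z ∨ ¬w ∧ z) ∨ z) ∧ ¬w
= (¬z ∨ z) ∧ w ∨ (¬z ∨ z) ∧ ¬w
= ¬z ∨ z
= True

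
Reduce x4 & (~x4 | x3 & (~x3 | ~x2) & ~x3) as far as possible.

x4 & (~x4 | x3 & (~x3 | ~x2) & ~x3)
= x4 & (~x4 | x3 & ~x3)   [absorption]
= x4 & ~x4   [complement / identity]
= 0   [complement]

0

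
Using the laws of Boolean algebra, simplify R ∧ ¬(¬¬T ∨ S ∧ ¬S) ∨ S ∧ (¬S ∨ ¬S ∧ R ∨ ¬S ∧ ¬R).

R ∧ ¬T

R ∧ ¬(¬¬T ∨ S ∧ ¬S) ∨ S ∧ (¬S ∨ ¬S ∧ R ∨ ¬S ∧ ¬R)
= R ∧ ¬¬¬T ∨ S ∧ (¬S ∨ ¬S ∧ R ∨ ¬S ∧ ¬R)   (complement / identity)
= R ∧ ¬T ∨ S ∧ (¬S ∨ ¬S ∧ R ∨ ¬S ∧ ¬R)   (double negation)
= R ∧ ¬T ∨ S ∧ (¬S ∨ ¬S)   (distribution)
= R ∧ ¬T ∨ S ∧ ¬S   (idempotence)
= R ∧ ¬T   (complement / identity)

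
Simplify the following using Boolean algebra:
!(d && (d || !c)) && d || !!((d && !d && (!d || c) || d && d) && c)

d && c

!(d && (d || !c)) && d || !!((d && !d && (!d || c) || d && d) && c)
= !d && d || !!((d && !d && (!d || c) || d && d) && c)   — absorption
= !d && d || !!((d && !d || d && d) && c)   — absorption
= !d && d || !!(d && c)   — distribution
= !d && d || d && c   — double negation
= d && c   — complement / identity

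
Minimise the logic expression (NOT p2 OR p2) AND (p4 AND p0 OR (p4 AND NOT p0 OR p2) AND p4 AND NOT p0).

p4

(NOT p2 OR p2) AND (p4 AND p0 OR (p4 AND NOT p0 OR p2) AND p4 AND NOT p0)
= p4 AND p0 OR (p4 AND NOT p0 OR p2) AND p4 AND NOT p0   [complement / identity]
= p4 AND p0 OR p4 AND NOT p0   [absorption]
= p4   [distribution]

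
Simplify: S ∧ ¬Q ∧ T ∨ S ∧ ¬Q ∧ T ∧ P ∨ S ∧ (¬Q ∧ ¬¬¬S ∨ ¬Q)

S ∧ ¬Q

S ∧ ¬Q ∧ T ∨ S ∧ ¬Q ∧ T ∧ P ∨ S ∧ (¬Q ∧ ¬¬¬S ∨ ¬Q)
= S ∧ ¬Q ∧ T ∨ S ∧ (¬Q ∧ ¬¬¬S ∨ ¬Q)   [absorption]
= S ∧ ¬Q ∧ T ∨ S ∧ (¬Q ∧ ¬S ∨ ¬Q)   [double negation]
= S ∧ ¬Q ∧ T ∨ S ∧ ¬Q   [absorption]
= S ∧ ¬Q   [absorption]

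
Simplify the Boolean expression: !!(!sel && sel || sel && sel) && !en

sel && !en

!!(!sel && sel || sel && sel) && !en
= (!sel && sel || sel && sel) && !en   (double negation)
= sel && !en   (distribution)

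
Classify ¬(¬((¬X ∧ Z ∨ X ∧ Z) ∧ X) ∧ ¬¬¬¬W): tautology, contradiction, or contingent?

contingent

¬(¬((¬X ∧ Z ∨ X ∧ Z) ∧ X) ∧ ¬¬¬¬W)
= ¬(¬(Z ∧ X) ∧ ¬¬¬¬W)   — distribution
= Z ∧ X ∨ ¬¬¬W   — De Morgan
= Z ∧ X ∨ ¬W   — double negation
This depends on W, X, Z, so it is not a constant.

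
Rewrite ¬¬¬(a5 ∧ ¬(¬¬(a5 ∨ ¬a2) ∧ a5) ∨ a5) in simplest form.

¬¬¬(a5 ∧ ¬(¬¬(a5 ∨ ¬a2) ∧ a5) ∨ a5)
= ¬¬¬(a5 ∧ ¬((a5 ∨ ¬a2) ∧ a5) ∨ a5)
= ¬(a5 ∧ ¬((a5 ∨ ¬a2) ∧ a5) ∨ a5)
= ¬(a5 ∧ ¬a5 ∨ a5)
= ¬a5

¬a5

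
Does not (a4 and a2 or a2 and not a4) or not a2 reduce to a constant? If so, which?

not (a4 and a2 or a2 and not a4) or not a2
= not a2 or not a2   — distribution
= not a2   — idempotence
This depends on a2, so it is not a constant.

no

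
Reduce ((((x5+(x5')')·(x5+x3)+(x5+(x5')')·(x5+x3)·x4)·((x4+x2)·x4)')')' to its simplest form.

x5·x4'

((((x5+(x5')')·(x5+x3)+(x5+(x5')')·(x5+x3)·x4)·((x4+x2)·x4)')')'
= (((x5+(x5')')·(x5+x3)·((x4+x2)·x4)')')'   — absorption
= (((x5+(x5')')·(x5+x3)·x4')')'   — absorption
= (x5+(x5')')·(x5+x3)·x4'   — double negation
= (x5+(x5')'·x3)·x4'   — distribution
= (x5+x5·x3)·x4'   — double negation
= x5·x4'   — absorption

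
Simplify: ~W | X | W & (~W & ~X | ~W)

~W | X | W & (~W & ~X | ~W)
= ~W | X | W & ~W
= ~W | X

~W | X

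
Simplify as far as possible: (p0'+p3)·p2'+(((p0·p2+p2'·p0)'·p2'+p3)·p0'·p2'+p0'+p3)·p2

p0'+p3

(p0'+p3)·p2'+(((p0·p2+p2'·p0)'·p2'+p3)·p0'·p2'+p0'+p3)·p2
= (p0'+p3)·p2'+((p0'·p2'+p3)·p0'·p2'+p0'+p3)·p2   — distribution
= (p0'+p3)·p2'+(p0'·p2'+p0'+p3)·p2   — absorption
= (p0'+p3)·p2'+(p0'+p3)·p2   — absorption
= p0'+p3   — distribution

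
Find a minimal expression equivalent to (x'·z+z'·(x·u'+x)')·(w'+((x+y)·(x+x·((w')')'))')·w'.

x'·w'

(x'·z+z'·(x·u'+x)')·(w'+((x+y)·(x+x·((w')')'))')·w'
= (x'·z+z'·x')·(w'+((x+y)·(x+x·((w')')'))')·w'
= (x'·z+z'·x')·(w'+((x+y)·(x+x·w'))')·w'
= (x'·z+z'·x')·(w'+((x+y)·x)')·w'
= x'·(w'+((x+y)·x)')·w'
= x'·(w'+x')·w'
= x'·w'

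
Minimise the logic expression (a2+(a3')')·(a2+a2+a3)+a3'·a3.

(a2+(a3')')·(a2+a2+a3)+a3'·a3
= (a2+(a3')')·(a2+a2+a3)
= (a2+(a3')')·(a2+a3)
= (a2+a3)·(a2+a3)
= a2+a3

a2+a3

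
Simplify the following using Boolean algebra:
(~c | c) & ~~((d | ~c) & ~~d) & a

d & a

(~c | c) & ~~((d | ~c) & ~~d) & a
= ~~((d | ~c) & ~~d) & a
= ~~((d | ~c) & d) & a
= (d | ~c) & d & a
= d & a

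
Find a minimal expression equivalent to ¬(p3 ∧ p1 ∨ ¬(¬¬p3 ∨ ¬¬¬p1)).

¬(p3 ∧ p1 ∨ ¬(¬¬p3 ∨ ¬¬¬p1))
= ¬(p3 ∧ p1 ∨ ¬(¬¬p3 ∨ ¬p1))   (double negation)
= ¬(p3 ∧ p1 ∨ ¬p3 ∧ p1)   (De Morgan)
= ¬p1   (distribution)

¬p1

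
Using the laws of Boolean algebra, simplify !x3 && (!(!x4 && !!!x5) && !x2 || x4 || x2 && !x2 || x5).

!x3 && (!(!x4 && !!!x5) && !x2 || x4 || x2 && !x2 || x5)
= !x3 && (!(!x4 && !!!x5) && !x2 || x4 || x5)   [complement / identity]
= !x3 && (!(!x4 && !x5) && !x2 || x4 || x5)   [double negation]
= !x3 && ((x4 || x5) && !x2 || x4 || x5)   [De Morgan]
= !x3 && (x4 || x5)   [absorption]

!x3 && (x4 || x5)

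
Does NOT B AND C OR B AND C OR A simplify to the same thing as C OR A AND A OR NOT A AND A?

E1: NOT B AND C OR B AND C OR A
    = C OR A   (distribution)
E2: C OR A AND A OR NOT A AND A
    = C OR A   (distribution)
Both reduce to C OR A, so they are equivalent.

Yes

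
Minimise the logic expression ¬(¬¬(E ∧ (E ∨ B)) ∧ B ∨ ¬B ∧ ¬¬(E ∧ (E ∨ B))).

¬(¬¬(E ∧ (E ∨ B)) ∧ B ∨ ¬B ∧ ¬¬(E ∧ (E ∨ B)))
= ¬¬¬(E ∧ (E ∨ B))   — distribution
= ¬(E ∧ (E ∨ B))   — double negation
= ¬E   — absorption

¬E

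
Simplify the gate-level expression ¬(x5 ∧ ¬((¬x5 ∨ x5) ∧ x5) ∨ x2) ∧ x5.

¬x2 ∧ x5

¬(x5 ∧ ¬((¬x5 ∨ x5) ∧ x5) ∨ x2) ∧ x5
= ¬(x5 ∧ ¬x5 ∨ x2) ∧ x5   (complement / identity)
= ¬x2 ∧ x5   (complement / identity)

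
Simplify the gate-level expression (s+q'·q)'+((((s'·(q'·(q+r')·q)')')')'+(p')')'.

s'

(s+q'·q)'+((((s'·(q'·(q+r')·q)')')')'+(p')')'
= (s+q'·q)'+((((s'·(q'·q)')')')'+(p')')'
= (s+q'·q)'+(((s+q'·q)')'+(p')')'
= (s+q'·q)'+(s+q'·q)'·p'
= (s+q'·q)'
= s'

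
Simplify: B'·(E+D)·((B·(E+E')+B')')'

B'·(E+D)·((B·(E+E')+B')')'
= B'·(E+D)·((B+B')')'   [complement / identity]
= B'·(E+D)·(B+B')   [double negation]
= B'·(E+D)   [complement / identity]

B'·(E+D)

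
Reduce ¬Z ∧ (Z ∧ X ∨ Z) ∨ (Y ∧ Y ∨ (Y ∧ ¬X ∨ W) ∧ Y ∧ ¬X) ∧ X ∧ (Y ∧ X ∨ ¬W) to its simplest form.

¬Z ∧ (Z ∧ X ∨ Z) ∨ (Y ∧ Y ∨ (Y ∧ ¬X ∨ W) ∧ Y ∧ ¬X) ∧ X ∧ (Y ∧ X ∨ ¬W)
= ¬Z ∧ Z ∨ (Y ∧ Y ∨ (Y ∧ ¬X ∨ W) ∧ Y ∧ ¬X) ∧ X ∧ (Y ∧ X ∨ ¬W)   (absorption)
= ¬Z ∧ Z ∨ (Y ∧ Y ∨ Y ∧ ¬X) ∧ X ∧ (Y ∧ X ∨ ¬W)   (absorption)
= ¬Z ∧ Z ∨ (Y ∨ ¬X) ∧ Y ∧ X ∧ (Y ∧ X ∨ ¬W)   (distribution)
= (Y ∨ ¬X) ∧ Y ∧ X ∧ (Y ∧ X ∨ ¬W)   (complement / identity)
= Y ∧ X ∧ (Y ∧ X ∨ ¬W)   (absorption)
= Y ∧ X   (absorption)

Y ∧ X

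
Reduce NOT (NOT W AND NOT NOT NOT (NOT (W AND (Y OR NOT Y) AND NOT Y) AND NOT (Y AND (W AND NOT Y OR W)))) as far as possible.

TRUE

NOT (NOT W AND NOT NOT NOT (NOT (W AND (Y OR NOT Y) AND NOT Y) AND NOT (Y AND (W AND NOT Y OR W))))
= NOT (NOT W AND NOT NOT NOT (NOT (W AND (Y OR NOT Y) AND NOT Y) AND NOT (Y AND W)))
= NOT (NOT W AND NOT NOT NOT (NOT (W AND NOT Y) AND NOT (Y AND W)))
= NOT (NOT W AND NOT NOT (W AND NOT Y OR Y AND W))
= NOT (NOT W AND NOT NOT W)
= W OR NOT W
= TRUE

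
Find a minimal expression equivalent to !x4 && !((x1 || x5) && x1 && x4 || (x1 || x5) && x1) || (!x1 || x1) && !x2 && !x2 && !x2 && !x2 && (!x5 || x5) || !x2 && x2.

!x4 && !x1 || !x2

!x4 && !((x1 || x5) && x1 && x4 || (x1 || x5) && x1) || (!x1 || x1) && !x2 && !x2 && !x2 && !x2 && (!x5 || x5) || !x2 && x2
= !x4 && !((x1 || x5) && x1 && x4 || (x1 || x5) && x1) || (!x1 || x1) && !x2 && !x2 && (!x5 || x5) || !x2 && x2   (idempotence)
= !x4 && !((x1 || x5) && x1) || (!x1 || x1) && !x2 && !x2 && (!x5 || x5) || !x2 && x2   (absorption)
= !x4 && !x1 || (!x1 || x1) && !x2 && !x2 && (!x5 || x5) || !x2 && x2   (absorption)
= !x4 && !x1 || (!x1 || x1) && !x2 && !x2 || !x2 && x2   (complement / identity)
= !x4 && !x1 || !x2 && !x2 || !x2 && x2   (complement / identity)
= !x4 && !x1 || !x2   (distribution)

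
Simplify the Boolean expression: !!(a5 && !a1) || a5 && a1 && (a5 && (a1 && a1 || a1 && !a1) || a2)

!!(a5 && !a1) || a5 && a1 && (a5 && (a1 && a1 || a1 && !a1) || a2)
= a5 && !a1 || a5 && a1 && (a5 && (a1 && a1 || a1 && !a1) || a2)   [double negation]
= a5 && !a1 || a5 && a1 && (a5 && a1 || a2)   [distribution]
= a5 && !a1 || a5 && a1   [absorption]
= a5   [distribution]

a5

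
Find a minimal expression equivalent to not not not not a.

a

not not not not a
= not not a   (double negation)
= a   (double negation)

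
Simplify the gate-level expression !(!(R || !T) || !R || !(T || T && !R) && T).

R

!(!(R || !T) || !R || !(T || T && !R) && T)
= !(!(R || !T) || !R || !T && T)
= !(!(R || !T) || !R)
= (R || !T) && R
= R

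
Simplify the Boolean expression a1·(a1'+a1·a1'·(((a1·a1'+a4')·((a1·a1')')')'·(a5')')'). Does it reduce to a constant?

a1·(a1'+a1·a1'·(((a1·a1'+a4')·((a1·a1')')')'·(a5')')')
= a1·(a1'+a1·a1'·(((a1·a1'+a4')·a1·a1')'·(a5')')')   — double negation
= a1·(a1'+a1·a1'·((a1·a1'+a4')·a1·a1'+a5'))   — De Morgan
= a1·(a1'+a1·a1'·(a1·a1'+a5'))   — absorption
= a1·(a1'+a1·a1')   — absorption
= a1·a1'   — complement / identity
= 0   — complement

0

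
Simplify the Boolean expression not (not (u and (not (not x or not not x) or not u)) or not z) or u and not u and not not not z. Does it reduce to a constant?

not (not (u and (not (not x or not not x) or not u)) or not z) or u and not u and not not not z
= not (not (u and (x and not x or not u)) or not z) or u and not u and not not not z   [De Morgan]
= not (not (u and (x and not x or not u)) or not z) or u and not u and not z   [double negation]
= u and (x and not x or not u) and z or u and not u and not z   [De Morgan]
= u and not u and z or u and not u and not z   [complement / identity]
= u and not u   [distribution]
= False   [complement]

False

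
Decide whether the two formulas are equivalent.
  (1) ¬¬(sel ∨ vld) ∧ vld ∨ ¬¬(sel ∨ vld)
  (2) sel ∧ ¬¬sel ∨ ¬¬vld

Yes

E1: ¬¬(sel ∨ vld) ∧ vld ∨ ¬¬(sel ∨ vld)
    = ¬¬(sel ∨ vld)   [absorption]
    = sel ∨ vld   [double negation]
E2: sel ∧ ¬¬sel ∨ ¬¬vld
    = sel ∧ ¬¬sel ∨ vld   [double negation]
    = sel ∧ sel ∨ vld   [double negation]
    = sel ∨ vld   [idempotence]
Both reduce to sel ∨ vld, so they are equivalent.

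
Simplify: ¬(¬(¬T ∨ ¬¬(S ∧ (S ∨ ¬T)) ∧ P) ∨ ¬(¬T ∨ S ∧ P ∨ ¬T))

¬T ∨ S ∧ P

¬(¬(¬T ∨ ¬¬(S ∧ (S ∨ ¬T)) ∧ P) ∨ ¬(¬T ∨ S ∧ P ∨ ¬T))
= (¬T ∨ ¬¬(S ∧ (S ∨ ¬T)) ∧ P) ∧ (¬T ∨ S ∧ P ∨ ¬T)   [De Morgan]
= (¬T ∨ ¬¬S ∧ P) ∧ (¬T ∨ S ∧ P ∨ ¬T)   [absorption]
= (¬T ∨ S ∧ P) ∧ (¬T ∨ S ∧ P ∨ ¬T)   [double negation]
= ¬T ∨ S ∧ P   [absorption]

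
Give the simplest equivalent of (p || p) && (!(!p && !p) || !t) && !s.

p && !s

(p || p) && (!(!p && !p) || !t) && !s
= (p || p) && (p || p || !t) && !s   (De Morgan)
= (p || p) && !s   (absorption)
= p && !s   (idempotence)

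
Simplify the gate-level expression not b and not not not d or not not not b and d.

not b

not b and not not not d or not not not b and d
= not b and not not not d or not b and d   (double negation)
= not b and not d or not b and d   (double negation)
= not b   (distribution)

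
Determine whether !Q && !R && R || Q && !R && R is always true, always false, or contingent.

!Q && !R && R || Q && !R && R
= !R && R   — distribution
= false   — complement

always false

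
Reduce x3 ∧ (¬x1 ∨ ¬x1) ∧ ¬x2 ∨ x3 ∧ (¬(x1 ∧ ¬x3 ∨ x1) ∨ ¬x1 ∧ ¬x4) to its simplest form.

x3 ∧ (¬x1 ∨ ¬x1) ∧ ¬x2 ∨ x3 ∧ (¬(x1 ∧ ¬x3 ∨ x1) ∨ ¬x1 ∧ ¬x4)
= x3 ∧ (¬x1 ∨ ¬x1) ∧ ¬x2 ∨ x3 ∧ (¬x1 ∨ ¬x1 ∧ ¬x4)   — absorption
= x3 ∧ ¬x1 ∧ ¬x2 ∨ x3 ∧ (¬x1 ∨ ¬x1 ∧ ¬x4)   — idempotence
= x3 ∧ ¬x1 ∧ ¬x2 ∨ x3 ∧ ¬x1   — absorption
= x3 ∧ ¬x1   — absorption

x3 ∧ ¬x1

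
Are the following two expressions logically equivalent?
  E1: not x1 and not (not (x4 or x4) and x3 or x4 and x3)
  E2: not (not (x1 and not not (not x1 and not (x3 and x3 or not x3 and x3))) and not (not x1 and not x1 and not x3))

Yes

E1: not x1 and not (not (x4 or x4) and x3 or x4 and x3)
    = not x1 and not (not x4 and x3 or x4 and x3)   (idempotence)
    = not x1 and not x3   (distribution)
E2: not (not (x1 and not not (not x1 and not (x3 and x3 or not x3 and x3))) and not (not x1 and not x1 and not x3))
    = not (not (x1 and not not (not x1 and not x3)) and not (not x1 and not x1 and not x3))   (distribution)
    = x1 and not not (not x1 and not x3) or not x1 and not x1 and not x3   (De Morgan)
    = x1 and not x1 and not x3 or not x1 and not x1 and not x3   (double negation)
    = not x1 and not x3   (distribution)
Both reduce to not x1 and not x3, so they are equivalent.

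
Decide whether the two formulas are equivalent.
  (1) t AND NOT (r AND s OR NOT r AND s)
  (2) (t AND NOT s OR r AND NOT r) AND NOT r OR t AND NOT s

Yes

E1: t AND NOT (r AND s OR NOT r AND s)
    = t AND NOT s   (distribution)
E2: (t AND NOT s OR r AND NOT r) AND NOT r OR t AND NOT s
    = t AND NOT s AND NOT r OR t AND NOT s   (complement / identity)
    = t AND NOT s   (absorption)
Both reduce to t AND NOT s, so they are equivalent.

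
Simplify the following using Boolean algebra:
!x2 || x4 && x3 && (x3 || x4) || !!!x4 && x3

!x2 || x3

!x2 || x4 && x3 && (x3 || x4) || !!!x4 && x3
= !x2 || x4 && x3 || !!!x4 && x3   (absorption)
= !x2 || x4 && x3 || !x4 && x3   (double negation)
= !x2 || x3   (distribution)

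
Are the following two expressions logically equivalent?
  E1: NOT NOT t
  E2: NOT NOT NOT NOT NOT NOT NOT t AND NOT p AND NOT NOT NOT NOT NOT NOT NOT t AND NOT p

E1: NOT NOT t
    = t
E2: NOT NOT NOT NOT NOT NOT NOT t AND NOT p AND NOT NOT NOT NOT NOT NOT NOT t AND NOT p
    = NOT NOT NOT NOT NOT NOT NOT t AND NOT p
    = NOT NOT NOT NOT NOT t AND NOT p
    = NOT NOT NOT t AND NOT p
    = NOT t AND NOT p
These differ: at p=0, t=1, E1 = 1 but E2 = 0.

No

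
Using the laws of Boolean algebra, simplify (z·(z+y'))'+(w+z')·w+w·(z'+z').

(z·(z+y'))'+(w+z')·w+w·(z'+z')
= (z·(z+y'))'+(w+z')·w+w·z'   — idempotence
= z'+(w+z')·w+w·z'   — absorption
= z'+w+w·z'   — absorption
= z'+w   — absorption

z'+w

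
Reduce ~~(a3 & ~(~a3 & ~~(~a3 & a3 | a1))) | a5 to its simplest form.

a3 | a5

~~(a3 & ~(~a3 & ~~(~a3 & a3 | a1))) | a5
= ~~(a3 & ~(~a3 & ~~a1)) | a5   [complement / identity]
= a3 & ~(~a3 & ~~a1) | a5   [double negation]
= a3 & (a3 | ~a1) | a5   [De Morgan]
= a3 | a5   [absorption]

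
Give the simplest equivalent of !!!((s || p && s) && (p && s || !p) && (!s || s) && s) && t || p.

!s && t || p

!!!((s || p && s) && (p && s || !p) && (!s || s) && s) && t || p
= !!!((p && s || s && !p) && (!s || s) && s) && t || p   [distribution]
= !!!(s && (!s || s) && s) && t || p   [distribution]
= !!!(s && s) && t || p   [complement / identity]
= !(s && s) && t || p   [double negation]
= !s && t || p   [idempotence]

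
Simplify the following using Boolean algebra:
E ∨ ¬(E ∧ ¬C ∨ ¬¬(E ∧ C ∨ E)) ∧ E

E ∨ ¬(E ∧ ¬C ∨ ¬¬(E ∧ C ∨ E)) ∧ E
= E ∨ ¬(E ∧ ¬C ∨ E ∧ C ∨ E) ∧ E   [double negation]
= E ∨ ¬(E ∧ ¬C ∨ E) ∧ E   [absorption]
= E ∨ ¬E ∧ E   [absorption]
= E   [complement / identity]

E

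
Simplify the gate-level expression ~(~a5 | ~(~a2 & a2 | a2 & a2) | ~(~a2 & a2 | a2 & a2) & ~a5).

~(~a5 | ~(~a2 & a2 | a2 & a2) | ~(~a2 & a2 | a2 & a2) & ~a5)
= ~(~a5 | ~(~a2 & a2 | a2 & a2))   — absorption
= a5 & (~a2 & a2 | a2 & a2)   — De Morgan
= a5 & a2   — distribution

a5 & a2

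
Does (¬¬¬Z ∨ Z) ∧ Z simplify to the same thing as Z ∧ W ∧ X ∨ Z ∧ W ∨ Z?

E1: (¬¬¬Z ∨ Z) ∧ Z
    = (¬Z ∨ Z) ∧ Z   — double negation
    = Z   — complement / identity
E2: Z ∧ W ∧ X ∨ Z ∧ W ∨ Z
    = Z ∧ W ∨ Z   — absorption
    = Z   — absorption
Both reduce to Z, so they are equivalent.

Yes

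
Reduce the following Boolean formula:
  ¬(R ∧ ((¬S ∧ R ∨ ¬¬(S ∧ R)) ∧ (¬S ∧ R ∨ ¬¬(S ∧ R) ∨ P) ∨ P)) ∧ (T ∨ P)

¬R ∧ (T ∨ P)

¬(R ∧ ((¬S ∧ R ∨ ¬¬(S ∧ R)) ∧ (¬S ∧ R ∨ ¬¬(S ∧ R) ∨ P) ∨ P)) ∧ (T ∨ P)
= ¬(R ∧ (¬S ∧ R ∨ ¬¬(S ∧ R) ∨ P)) ∧ (T ∨ P)   — absorption
= ¬(R ∧ (¬S ∧ R ∨ S ∧ R ∨ P)) ∧ (T ∨ P)   — double negation
= ¬(R ∧ (R ∨ P)) ∧ (T ∨ P)   — distribution
= ¬R ∧ (T ∨ P)   — absorption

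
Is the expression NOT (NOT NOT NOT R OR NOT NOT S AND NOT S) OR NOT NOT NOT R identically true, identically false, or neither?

identically true

NOT (NOT NOT NOT R OR NOT NOT S AND NOT S) OR NOT NOT NOT R
= NOT (NOT NOT NOT R OR S AND NOT S) OR NOT NOT NOT R
= NOT (NOT R OR S AND NOT S) OR NOT NOT NOT R
= NOT NOT R OR NOT NOT NOT R
= NOT NOT R OR NOT R
= R OR NOT R
= TRUE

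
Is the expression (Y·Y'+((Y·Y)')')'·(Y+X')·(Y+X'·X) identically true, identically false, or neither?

(Y·Y'+((Y·Y)')')'·(Y+X')·(Y+X'·X)
= (Y·Y'+((Y·Y)')')'·(Y+X')·Y   (complement / identity)
= (Y·Y'+((Y·Y)')')'·Y   (absorption)
= (Y·Y'+Y·Y)'·Y   (double negation)
= Y'·Y   (distribution)
= 0   (complement)

identically false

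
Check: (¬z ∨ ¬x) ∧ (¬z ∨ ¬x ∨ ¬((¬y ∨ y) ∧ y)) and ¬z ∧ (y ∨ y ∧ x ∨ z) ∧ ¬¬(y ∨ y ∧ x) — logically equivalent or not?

No

E1: (¬z ∨ ¬x) ∧ (¬z ∨ ¬x ∨ ¬((¬y ∨ y) ∧ y))
    = (¬z ∨ ¬x) ∧ (¬z ∨ ¬x ∨ ¬y)   (complement / identity)
    = ¬z ∨ ¬x   (absorption)
E2: ¬z ∧ (y ∨ y ∧ x ∨ z) ∧ ¬¬(y ∨ y ∧ x)
    = ¬z ∧ (y ∨ y ∧ x ∨ z) ∧ (y ∨ y ∧ x)   (double negation)
    = ¬z ∧ (y ∨ y ∧ x)   (absorption)
    = ¬z ∧ y   (absorption)
These differ: at x=0, y=0, z=1, E1 = 1 but E2 = 0.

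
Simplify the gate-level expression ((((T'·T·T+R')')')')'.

R'

((((T'·T·T+R')')')')'
= ((T'·T·T+R')')'   — double negation
= ((T'·T+R')')'   — idempotence
= ((R')')'   — complement / identity
= R'   — double negation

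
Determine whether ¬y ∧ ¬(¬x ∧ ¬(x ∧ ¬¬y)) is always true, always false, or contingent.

¬y ∧ ¬(¬x ∧ ¬(x ∧ ¬¬y))
= ¬y ∧ (x ∨ x ∧ ¬¬y)   (De Morgan)
= ¬y ∧ (x ∨ x ∧ y)   (double negation)
= ¬y ∧ x   (absorption)
This depends on x, y, so it is not a constant.

contingent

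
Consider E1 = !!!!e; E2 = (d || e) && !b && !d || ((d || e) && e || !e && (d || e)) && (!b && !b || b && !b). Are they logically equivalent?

E1: !!!!e
    = !!e   (double negation)
    = e   (double negation)
E2: (d || e) && !b && !d || ((d || e) && e || !e && (d || e)) && (!b && !b || b && !b)
    = (d || e) && !b && !d || ((d || e) && e || !e && (d || e)) && !b   (distribution)
    = (d || e) && !b && !d || (d || e) && !b   (distribution)
    = (d || e) && !b   (absorption)
These differ: at b=1, d=0, e=1, E1 = 1 but E2 = 0.

No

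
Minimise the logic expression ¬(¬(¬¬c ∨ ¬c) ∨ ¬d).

¬(¬(¬¬c ∨ ¬c) ∨ ¬d)
= ¬(¬(c ∨ ¬c) ∨ ¬d)   (double negation)
= (c ∨ ¬c) ∧ d   (De Morgan)
= d   (complement / identity)

d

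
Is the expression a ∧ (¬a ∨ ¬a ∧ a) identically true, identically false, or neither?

identically false

a ∧ (¬a ∨ ¬a ∧ a)
= a ∧ ¬a   [complement / identity]
= False   [complement]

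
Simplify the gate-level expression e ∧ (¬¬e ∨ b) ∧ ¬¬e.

e

e ∧ (¬¬e ∨ b) ∧ ¬¬e
= e ∧ ¬¬e   (absorption)
= e ∧ e   (double negation)
= e   (idempotence)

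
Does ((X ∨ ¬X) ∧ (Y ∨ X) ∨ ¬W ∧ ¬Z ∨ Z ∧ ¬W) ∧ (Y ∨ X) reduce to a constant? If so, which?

((X ∨ ¬X) ∧ (Y ∨ X) ∨ ¬W ∧ ¬Z ∨ Z ∧ ¬W) ∧ (Y ∨ X)
= (Y ∨ X ∨ ¬W ∧ ¬Z ∨ Z ∧ ¬W) ∧ (Y ∨ X)
= (Y ∨ X ∨ ¬W) ∧ (Y ∨ X)
= Y ∨ X
This depends on X, Y, so it is not a constant.

no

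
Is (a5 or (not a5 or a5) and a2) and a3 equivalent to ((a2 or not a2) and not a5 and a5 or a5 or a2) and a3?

Yes

E1: (a5 or (not a5 or a5) and a2) and a3
    = (a5 or a2) and a3
E2: ((a2 or not a2) and not a5 and a5 or a5 or a2) and a3
    = (not a5 and a5 or a5 or a2) and a3
    = (a5 or a2) and a3
Both reduce to (a5 or a2) and a3, so they are equivalent.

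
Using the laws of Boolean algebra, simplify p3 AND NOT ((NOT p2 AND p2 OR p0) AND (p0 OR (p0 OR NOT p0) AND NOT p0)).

p3 AND NOT ((NOT p2 AND p2 OR p0) AND (p0 OR (p0 OR NOT p0) AND NOT p0))
= p3 AND NOT (p0 AND (p0 OR (p0 OR NOT p0) AND NOT p0))   (complement / identity)
= p3 AND NOT (p0 AND (p0 OR NOT p0))   (complement / identity)
= p3 AND NOT p0   (complement / identity)

p3 AND NOT p0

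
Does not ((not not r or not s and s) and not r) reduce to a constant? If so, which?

not ((not not r or not s and s) and not r)
= not (not not r and not r)   — complement / identity
= not r or r   — De Morgan
= True   — complement

yes, True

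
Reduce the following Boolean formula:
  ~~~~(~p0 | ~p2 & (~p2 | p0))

~p0 | ~p2

~~~~(~p0 | ~p2 & (~p2 | p0))
= ~~~~(~p0 | ~p2)
= ~~(~p0 | ~p2)
= ~p0 | ~p2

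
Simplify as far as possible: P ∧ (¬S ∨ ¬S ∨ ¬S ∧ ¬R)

P ∧ (¬S ∨ ¬S ∨ ¬S ∧ ¬R)
= P ∧ (¬S ∨ ¬S ∧ ¬R)   (idempotence)
= P ∧ ¬S   (absorption)

P ∧ ¬S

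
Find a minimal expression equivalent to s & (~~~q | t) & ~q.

s & ~q

s & (~~~q | t) & ~q
= s & (~q | t) & ~q   — double negation
= s & ~q   — absorption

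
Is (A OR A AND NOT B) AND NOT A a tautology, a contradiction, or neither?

contradiction

(A OR A AND NOT B) AND NOT A
= A AND NOT A   [absorption]
= FALSE   [complement]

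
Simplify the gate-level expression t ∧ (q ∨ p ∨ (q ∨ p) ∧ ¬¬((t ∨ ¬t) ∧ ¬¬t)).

t ∧ (q ∨ p ∨ (q ∨ p) ∧ ¬¬((t ∨ ¬t) ∧ ¬¬t))
= t ∧ (q ∨ p ∨ (q ∨ p) ∧ ¬¬¬¬t)   (complement / identity)
= t ∧ (q ∨ p ∨ (q ∨ p) ∧ ¬¬t)   (double negation)
= t ∧ (q ∨ p ∨ (q ∨ p) ∧ t)   (double negation)
= t ∧ (q ∨ p)   (absorption)

t ∧ (q ∨ p)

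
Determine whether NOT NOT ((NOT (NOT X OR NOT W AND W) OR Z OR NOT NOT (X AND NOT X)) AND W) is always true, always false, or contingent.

contingent

NOT NOT ((NOT (NOT X OR NOT W AND W) OR Z OR NOT NOT (X AND NOT X)) AND W)
= NOT NOT ((NOT (NOT X OR NOT W AND W) OR Z OR X AND NOT X) AND W)   [double negation]
= NOT NOT ((NOT NOT X OR Z OR X AND NOT X) AND W)   [complement / identity]
= NOT NOT ((NOT NOT X OR Z) AND W)   [complement / identity]
= (NOT NOT X OR Z) AND W   [double negation]
= (X OR Z) AND W   [double negation]
This depends on W, X, Z, so it is not a constant.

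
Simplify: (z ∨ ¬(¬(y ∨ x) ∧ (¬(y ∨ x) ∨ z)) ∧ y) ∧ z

z

(z ∨ ¬(¬(y ∨ x) ∧ (¬(y ∨ x) ∨ z)) ∧ y) ∧ z
= (z ∨ ¬¬(y ∨ x) ∧ y) ∧ z
= (z ∨ (y ∨ x) ∧ y) ∧ z
= (z ∨ y) ∧ z
= z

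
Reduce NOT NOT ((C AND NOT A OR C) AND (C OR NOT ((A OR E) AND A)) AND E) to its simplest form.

NOT NOT ((C AND NOT A OR C) AND (C OR NOT ((A OR E) AND A)) AND E)
= NOT NOT (C AND (C OR NOT ((A OR E) AND A)) AND E)   [absorption]
= C AND (C OR NOT ((A OR E) AND A)) AND E   [double negation]
= C AND (C OR NOT A) AND E   [absorption]
= C AND E   [absorption]

C AND E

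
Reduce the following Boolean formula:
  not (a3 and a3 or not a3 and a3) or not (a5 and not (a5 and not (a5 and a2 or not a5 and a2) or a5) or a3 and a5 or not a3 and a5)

not a3 or not a5

not (a3 and a3 or not a3 and a3) or not (a5 and not (a5 and not (a5 and a2 or not a5 and a2) or a5) or a3 and a5 or not a3 and a5)
= not (a3 and a3 or not a3 and a3) or not (a5 and not (a5 and not (a5 and a2 or not a5 and a2) or a5) or a5)   (distribution)
= not (a3 and a3 or not a3 and a3) or not (a5 and not (a5 and not a2 or a5) or a5)   (distribution)
= not (a3 and a3 or not a3 and a3) or not (a5 and not a5 or a5)   (absorption)
= not ((a3 or not a3) and a3) or not (a5 and not a5 or a5)   (distribution)
= not ((a3 or not a3) and a3) or not a5   (complement / identity)
= not a3 or not a5   (complement / identity)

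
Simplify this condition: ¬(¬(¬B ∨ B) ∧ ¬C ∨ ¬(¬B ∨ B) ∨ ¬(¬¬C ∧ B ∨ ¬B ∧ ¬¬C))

C

¬(¬(¬B ∨ B) ∧ ¬C ∨ ¬(¬B ∨ B) ∨ ¬(¬¬C ∧ B ∨ ¬B ∧ ¬¬C))
= ¬(¬(¬B ∨ B) ∨ ¬(¬¬C ∧ B ∨ ¬B ∧ ¬¬C))   — absorption
= ¬(¬(¬B ∨ B) ∨ ¬¬¬C)   — distribution
= (¬B ∨ B) ∧ ¬¬C   — De Morgan
= ¬¬C   — complement / identity
= C   — double negation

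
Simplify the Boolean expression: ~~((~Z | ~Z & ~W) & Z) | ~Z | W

~Z | W

~~((~Z | ~Z & ~W) & Z) | ~Z | W
= ~~(~Z & Z) | ~Z | W   — absorption
= ~Z & Z | ~Z | W   — double negation
= ~Z | W   — complement / identity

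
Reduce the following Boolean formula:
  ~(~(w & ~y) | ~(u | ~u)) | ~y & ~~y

w & ~y

~(~(w & ~y) | ~(u | ~u)) | ~y & ~~y
= ~(~(w & ~y) | ~(u | ~u)) | ~y & y   (double negation)
= ~(~(w & ~y) | ~(u | ~u))   (complement / identity)
= w & ~y & (u | ~u)   (De Morgan)
= w & ~y   (complement / identity)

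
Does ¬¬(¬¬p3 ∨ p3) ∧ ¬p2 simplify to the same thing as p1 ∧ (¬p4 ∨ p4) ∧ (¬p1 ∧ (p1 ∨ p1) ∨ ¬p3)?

E1: ¬¬(¬¬p3 ∨ p3) ∧ ¬p2
    = ¬¬(p3 ∨ p3) ∧ ¬p2   [double negation]
    = ¬¬p3 ∧ ¬p2   [idempotence]
    = p3 ∧ ¬p2   [double negation]
E2: p1 ∧ (¬p4 ∨ p4) ∧ (¬p1 ∧ (p1 ∨ p1) ∨ ¬p3)
    = p1 ∧ (¬p4 ∨ p4) ∧ (¬p1 ∧ p1 ∨ ¬p3)   [idempotence]
    = p1 ∧ (¬p1 ∧ p1 ∨ ¬p3)   [complement / identity]
    = p1 ∧ ¬p3   [complement / identity]
These differ: at p1=1, p2=0, p3=0, p4=0, E1 = 0 but E2 = 1.

No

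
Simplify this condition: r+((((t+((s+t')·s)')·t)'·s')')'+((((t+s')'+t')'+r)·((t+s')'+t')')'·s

r+t'

r+((((t+((s+t')·s)')·t)'·s')')'+((((t+s')'+t')'+r)·((t+s')'+t')')'·s
= r+((((t+s')·t)'·s')')'+((((t+s')'+t')'+r)·((t+s')'+t')')'·s   (absorption)
= r+((((t+s')·t)'·s')')'+(((t+s')'+t')')'·s   (absorption)
= r+((((t+s')·t)'·s')')'+((t+s')·t)'·s   (De Morgan)
= r+((t+s')·t)'·s'+((t+s')·t)'·s   (double negation)
= r+((t+s')·t)'   (distribution)
= r+t'   (absorption)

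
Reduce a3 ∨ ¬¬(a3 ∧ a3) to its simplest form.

a3

a3 ∨ ¬¬(a3 ∧ a3)
= a3 ∨ a3 ∧ a3   [double negation]
= a3 ∨ a3   [idempotence]
= a3   [idempotence]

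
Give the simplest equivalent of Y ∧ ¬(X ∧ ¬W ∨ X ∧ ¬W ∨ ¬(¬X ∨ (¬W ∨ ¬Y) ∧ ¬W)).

Y ∧ ¬(X ∧ ¬W ∨ X ∧ ¬W ∨ ¬(¬X ∨ (¬W ∨ ¬Y) ∧ ¬W))
= Y ∧ ¬(X ∧ ¬W ∨ X ∧ ¬W ∨ ¬(¬X ∨ ¬W))   — absorption
= Y ∧ ¬(X ∧ ¬W ∨ X ∧ ¬W ∨ X ∧ W)   — De Morgan
= Y ∧ ¬(X ∧ ¬W ∨ X ∧ W)   — idempotence
= Y ∧ ¬X   — distribution

Y ∧ ¬X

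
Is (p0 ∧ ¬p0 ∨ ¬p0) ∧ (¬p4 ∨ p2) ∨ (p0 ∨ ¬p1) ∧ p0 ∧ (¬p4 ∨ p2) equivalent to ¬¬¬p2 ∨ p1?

E1: (p0 ∧ ¬p0 ∨ ¬p0) ∧ (¬p4 ∨ p2) ∨ (p0 ∨ ¬p1) ∧ p0 ∧ (¬p4 ∨ p2)
    = (p0 ∧ ¬p0 ∨ ¬p0) ∧ (¬p4 ∨ p2) ∨ p0 ∧ (¬p4 ∨ p2)   [absorption]
    = ¬p0 ∧ (¬p4 ∨ p2) ∨ p0 ∧ (¬p4 ∨ p2)   [complement / identity]
    = ¬p4 ∨ p2   [distribution]
E2: ¬¬¬p2 ∨ p1
    = ¬p2 ∨ p1   [double negation]
These differ: at p0=0, p1=1, p2=0, p4=1, E1 = 0 but E2 = 1.

No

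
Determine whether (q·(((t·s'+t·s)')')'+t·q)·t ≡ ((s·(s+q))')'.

No

E1: (q·(((t·s'+t·s)')')'+t·q)·t
    = (q·(t·s'+t·s)'+t·q)·t   [double negation]
    = (q·t'+t·q)·t   [distribution]
    = q·t   [distribution]
E2: ((s·(s+q))')'
    = (s')'   [absorption]
    = s   [double negation]
These differ: at q=1, s=1, t=0, E1 = 0 but E2 = 1.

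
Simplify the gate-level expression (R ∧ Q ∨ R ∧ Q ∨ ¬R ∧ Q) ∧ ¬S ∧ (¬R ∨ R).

Q ∧ ¬S

(R ∧ Q ∨ R ∧ Q ∨ ¬R ∧ Q) ∧ ¬S ∧ (¬R ∨ R)
= (R ∧ Q ∨ R ∧ Q ∨ ¬R ∧ Q) ∧ ¬S   (complement / identity)
= (R ∧ Q ∨ ¬R ∧ Q) ∧ ¬S   (idempotence)
= Q ∧ ¬S   (distribution)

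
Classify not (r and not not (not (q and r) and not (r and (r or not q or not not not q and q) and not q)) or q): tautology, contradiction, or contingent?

not (r and not not (not (q and r) and not (r and (r or not q or not not not q and q) and not q)) or q)
= not (r and not not (not (q and r) and not (r and (r or not q or not q and q) and not q)) or q)   (double negation)
= not (r and not not (not (q and r) and not (r and (r or not q) and not q)) or q)   (complement / identity)
= not (r and not not (not (q and r) and not (r and not q)) or q)   (absorption)
= not (r and not (q and r or r and not q) or q)   (De Morgan)
= not (r and not r or q)   (distribution)
= not q   (complement / identity)
This depends on q, so it is not a constant.

contingent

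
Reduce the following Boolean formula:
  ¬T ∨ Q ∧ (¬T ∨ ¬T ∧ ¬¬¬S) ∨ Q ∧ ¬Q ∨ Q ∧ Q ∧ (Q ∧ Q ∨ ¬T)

¬T ∨ Q

¬T ∨ Q ∧ (¬T ∨ ¬T ∧ ¬¬¬S) ∨ Q ∧ ¬Q ∨ Q ∧ Q ∧ (Q ∧ Q ∨ ¬T)
= ¬T ∨ Q ∧ (¬T ∨ ¬T ∧ ¬¬¬S) ∨ Q ∧ ¬Q ∨ Q ∧ Q
= ¬T ∨ Q ∧ (¬T ∨ ¬T ∧ ¬S) ∨ Q ∧ ¬Q ∨ Q ∧ Q
= ¬T ∨ Q ∧ ¬T ∨ Q ∧ ¬Q ∨ Q ∧ Q
= ¬T ∨ Q ∧ ¬T ∨ Q
= ¬T ∨ Q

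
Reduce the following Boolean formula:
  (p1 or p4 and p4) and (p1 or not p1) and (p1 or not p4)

(p1 or p4 and p4) and (p1 or not p1) and (p1 or not p4)
= (p1 or p4 and p4) and (p1 or not p4)   [complement / identity]
= p1 or p4 and p4 and not p4   [distribution]
= p1 or p4 and not p4   [idempotence]
= p1   [complement / identity]

p1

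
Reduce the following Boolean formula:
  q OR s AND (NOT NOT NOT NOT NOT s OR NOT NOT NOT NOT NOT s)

q

q OR s AND (NOT NOT NOT NOT NOT s OR NOT NOT NOT NOT NOT s)
= q OR s AND NOT NOT NOT NOT NOT s   (idempotence)
= q OR s AND NOT NOT NOT s   (double negation)
= q OR s AND NOT s   (double negation)
= q   (complement / identity)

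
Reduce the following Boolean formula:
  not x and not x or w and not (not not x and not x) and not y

not x and not x or w and not (not not x and not x) and not y
= not x and not x or w and (not x or x) and not y   (De Morgan)
= not x and not x or w and not y   (complement / identity)
= not x or w and not y   (idempotence)

not x or w and not y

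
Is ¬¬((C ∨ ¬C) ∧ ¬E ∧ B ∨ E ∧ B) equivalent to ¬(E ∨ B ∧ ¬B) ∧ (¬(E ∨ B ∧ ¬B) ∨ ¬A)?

No

E1: ¬¬((C ∨ ¬C) ∧ ¬E ∧ B ∨ E ∧ B)
    = ¬¬(¬E ∧ B ∨ E ∧ B)   — complement / identity
    = ¬¬B   — distribution
    = B   — double negation
E2: ¬(E ∨ B ∧ ¬B) ∧ (¬(E ∨ B ∧ ¬B) ∨ ¬A)
    = ¬(E ∨ B ∧ ¬B)   — absorption
    = ¬E   — complement / identity
These differ: at A=0, B=0, C=0, E=0, E1 = 0 but E2 = 1.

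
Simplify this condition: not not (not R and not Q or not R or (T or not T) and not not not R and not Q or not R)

not R

not not (not R and not Q or not R or (T or not T) and not not not R and not Q or not R)
= not R and not Q or not R or (T or not T) and not not not R and not Q or not R   (double negation)
= not R and not Q or not R or (T or not T) and not R and not Q or not R   (double negation)
= not R and not Q or not R or not R and not Q or not R   (complement / identity)
= not R and not Q or not R   (idempotence)
= not R   (absorption)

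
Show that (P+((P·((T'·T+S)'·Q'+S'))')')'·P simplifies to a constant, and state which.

(P+((P·((T'·T+S)'·Q'+S'))')')'·P
= (P+((P·(S'·Q'+S'))')')'·P
= (P+P·(S'·Q'+S'))'·P
= (P+P·S')'·P
= P'·P
= 0

0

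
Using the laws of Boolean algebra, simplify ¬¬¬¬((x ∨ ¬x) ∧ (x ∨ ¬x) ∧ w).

w

¬¬¬¬((x ∨ ¬x) ∧ (x ∨ ¬x) ∧ w)
= ¬¬¬¬((x ∨ ¬x) ∧ w)
= ¬¬((x ∨ ¬x) ∧ w)
= ¬¬w
= w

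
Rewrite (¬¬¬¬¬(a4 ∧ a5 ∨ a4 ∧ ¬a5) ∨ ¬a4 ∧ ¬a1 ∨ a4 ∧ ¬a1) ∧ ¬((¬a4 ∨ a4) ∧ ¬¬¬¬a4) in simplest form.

¬a4

(¬¬¬¬¬(a4 ∧ a5 ∨ a4 ∧ ¬a5) ∨ ¬a4 ∧ ¬a1 ∨ a4 ∧ ¬a1) ∧ ¬((¬a4 ∨ a4) ∧ ¬¬¬¬a4)
= (¬¬¬¬¬a4 ∨ ¬a4 ∧ ¬a1 ∨ a4 ∧ ¬a1) ∧ ¬((¬a4 ∨ a4) ∧ ¬¬¬¬a4)   [distribution]
= (¬¬¬¬¬a4 ∨ ¬a4 ∧ ¬a1 ∨ a4 ∧ ¬a1) ∧ ¬¬¬¬¬a4   [complement / identity]
= (¬¬¬¬¬a4 ∨ ¬a1) ∧ ¬¬¬¬¬a4   [distribution]
= ¬¬¬¬¬a4   [absorption]
= ¬¬¬a4   [double negation]
= ¬a4   [double negation]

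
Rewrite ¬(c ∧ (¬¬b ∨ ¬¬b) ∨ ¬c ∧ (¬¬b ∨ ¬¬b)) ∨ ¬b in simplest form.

¬b

¬(c ∧ (¬¬b ∨ ¬¬b) ∨ ¬c ∧ (¬¬b ∨ ¬¬b)) ∨ ¬b
= ¬(¬¬b ∨ ¬¬b) ∨ ¬b   (distribution)
= ¬¬¬b ∨ ¬b   (idempotence)
= ¬b ∨ ¬b   (double negation)
= ¬b   (idempotence)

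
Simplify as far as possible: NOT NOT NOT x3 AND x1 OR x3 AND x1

NOT NOT NOT x3 AND x1 OR x3 AND x1
= NOT x3 AND x1 OR x3 AND x1   [double negation]
= x1   [distribution]

x1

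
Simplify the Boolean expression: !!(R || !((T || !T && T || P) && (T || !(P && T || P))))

R || !T

!!(R || !((T || !T && T || P) && (T || !(P && T || P))))
= !!(R || !((!T && T || P) && !(P && T || P) || T))   (distribution)
= !!(R || !(P && !(P && T || P) || T))   (complement / identity)
= !!(R || !(P && !P || T))   (absorption)
= !!(R || !T)   (complement / identity)
= R || !T   (double negation)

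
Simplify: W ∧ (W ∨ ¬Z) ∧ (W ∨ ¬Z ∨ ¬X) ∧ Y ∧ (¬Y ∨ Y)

W ∧ (W ∨ ¬Z) ∧ (W ∨ ¬Z ∨ ¬X) ∧ Y ∧ (¬Y ∨ Y)
= W ∧ (W ∨ ¬Z) ∧ Y ∧ (¬Y ∨ Y)   [absorption]
= W ∧ (W ∨ ¬Z) ∧ Y   [complement / identity]
= W ∧ Y   [absorption]

W ∧ Y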